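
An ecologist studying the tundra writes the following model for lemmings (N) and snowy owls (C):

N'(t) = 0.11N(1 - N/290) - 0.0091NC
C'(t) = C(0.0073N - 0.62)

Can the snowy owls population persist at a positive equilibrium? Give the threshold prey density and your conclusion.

The predator equation gives dC/dt > 0 only when N > 0.62/0.0073 = 84.9.
Without the predator, N → K = 290. Since 290 > 84.9, the predator can invade and persist.

Threshold N = 84.9; K > 84.9, so yes, the predator persists.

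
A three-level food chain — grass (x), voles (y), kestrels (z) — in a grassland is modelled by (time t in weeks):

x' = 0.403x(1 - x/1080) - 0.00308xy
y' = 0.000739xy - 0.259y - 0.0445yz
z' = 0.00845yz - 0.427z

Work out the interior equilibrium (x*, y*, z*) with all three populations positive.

From dz/dt = 0: 0.00845y* = 0.427, so y* = 50.5.
From dx/dt = 0: 0.403(1 - x*/1080) = 0.00308·50.5, giving x* = 1080·(1 - 0.386) = 663.
From dy/dt = 0: 0.000739·663 - 0.259 = 0.0445z*, so z* = 0.231/0.0445 = 5.19.

x* ≈ 663, y* ≈ 50.5, z* ≈ 5.19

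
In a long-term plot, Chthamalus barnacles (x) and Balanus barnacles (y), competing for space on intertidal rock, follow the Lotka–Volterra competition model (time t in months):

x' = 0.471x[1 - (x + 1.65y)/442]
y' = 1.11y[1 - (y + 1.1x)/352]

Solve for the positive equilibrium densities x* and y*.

Setting both brackets to zero gives the nullclines x + 1.65y = 442 and 1.1x + y = 352.
Substituting y = 352 - 1.1x into the first: x(1 - 1.65·1.1) = 442 - 1.65·352.
So x* = -139/-0.815 = 170, and then y* = 352 - 1.1·170 = 165.

x* ≈ 170, y* ≈ 165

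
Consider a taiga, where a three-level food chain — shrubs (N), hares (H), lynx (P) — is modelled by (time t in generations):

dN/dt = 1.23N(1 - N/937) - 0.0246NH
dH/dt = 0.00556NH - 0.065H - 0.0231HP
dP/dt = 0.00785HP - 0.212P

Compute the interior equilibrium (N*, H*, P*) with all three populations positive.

From dP/dt = 0: 0.00785H* = 0.212, so H* = 27.
From dN/dt = 0: 1.23(1 - N*/937) = 0.0246·27, giving N* = 937·(1 - 0.54) = 431.
From dH/dt = 0: 0.00556·431 - 0.065 = 0.0231P*, so P* = 2.33/0.0231 = 101.

N* ≈ 431, H* ≈ 27, P* ≈ 101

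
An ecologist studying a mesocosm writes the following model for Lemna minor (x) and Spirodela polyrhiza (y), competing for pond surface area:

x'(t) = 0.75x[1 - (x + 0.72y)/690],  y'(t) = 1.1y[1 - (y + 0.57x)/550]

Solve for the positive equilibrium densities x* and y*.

Setting both brackets to zero gives the nullclines x + 0.72y = 690 and 0.57x + y = 550.
Substituting y = 550 - 0.57x into the first: x(1 - 0.72·0.57) = 690 - 0.72·550.
So x* = 294/0.59 = 499, and then y* = 550 - 0.57·499 = 266.

x* ≈ 499, y* ≈ 266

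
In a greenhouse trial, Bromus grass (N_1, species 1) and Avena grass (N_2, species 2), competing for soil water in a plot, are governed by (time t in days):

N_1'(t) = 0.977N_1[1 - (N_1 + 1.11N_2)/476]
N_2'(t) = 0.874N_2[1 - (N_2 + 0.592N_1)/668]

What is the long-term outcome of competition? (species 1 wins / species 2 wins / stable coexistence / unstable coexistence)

species 2 excludes species 1

Compare the nullcline intercepts: K1/α12 = 476/1.11 = 429 < K2 = 668; K2/α21 = 668/0.592 = 1130 > K1 = 476.
Since the inequalities point opposite ways, species 2 can invade but species 1 cannot.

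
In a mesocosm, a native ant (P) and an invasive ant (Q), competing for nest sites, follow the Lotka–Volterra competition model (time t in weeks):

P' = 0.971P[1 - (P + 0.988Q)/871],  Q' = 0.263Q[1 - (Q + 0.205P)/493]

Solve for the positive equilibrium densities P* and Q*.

Setting both brackets to zero gives the nullclines P + 0.988Q = 871 and 0.205P + Q = 493.
Substituting Q = 493 - 0.205P into the first: P(1 - 0.988·0.205) = 871 - 0.988·493.
So P* = 384/0.797 = 481, and then Q* = 493 - 0.205·481 = 394.

P* ≈ 481, Q* ≈ 394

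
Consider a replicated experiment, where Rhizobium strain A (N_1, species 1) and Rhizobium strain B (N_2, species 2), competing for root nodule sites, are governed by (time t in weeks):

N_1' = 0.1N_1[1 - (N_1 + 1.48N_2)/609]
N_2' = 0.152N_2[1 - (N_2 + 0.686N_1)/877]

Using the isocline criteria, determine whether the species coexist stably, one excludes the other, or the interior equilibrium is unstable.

species 2 excludes species 1

Compare the nullcline intercepts: K1/α12 = 609/1.48 = 411 < K2 = 877; K2/α21 = 877/0.686 = 1280 > K1 = 609.
Since the inequalities point opposite ways, species 2 can invade but species 1 cannot.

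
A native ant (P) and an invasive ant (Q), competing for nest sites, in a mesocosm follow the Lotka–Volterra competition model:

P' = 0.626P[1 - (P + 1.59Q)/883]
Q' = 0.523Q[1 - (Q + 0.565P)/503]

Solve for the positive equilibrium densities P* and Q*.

P* ≈ 819, Q* ≈ 40.4

Setting both brackets to zero gives the nullclines P + 1.59Q = 883 and 0.565P + Q = 503.
Substituting Q = 503 - 0.565P into the first: P(1 - 1.59·0.565) = 883 - 1.59·503.
So P* = 83.2/0.102 = 819, and then Q* = 503 - 0.565·819 = 40.4.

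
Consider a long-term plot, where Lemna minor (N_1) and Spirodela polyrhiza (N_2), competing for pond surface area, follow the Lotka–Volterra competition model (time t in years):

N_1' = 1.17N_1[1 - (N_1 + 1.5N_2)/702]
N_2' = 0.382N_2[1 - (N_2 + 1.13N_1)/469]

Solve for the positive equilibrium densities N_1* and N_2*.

Setting both brackets to zero gives the nullclines N_1 + 1.5N_2 = 702 and 1.13N_1 + N_2 = 469.
Substituting N_2 = 469 - 1.13N_1 into the first: N_1(1 - 1.5·1.13) = 702 - 1.5·469.
So N_1* = -1.5/-0.695 = 2.16, and then N_2* = 469 - 1.13·2.16 = 467.

N_1* ≈ 2.16, N_2* ≈ 467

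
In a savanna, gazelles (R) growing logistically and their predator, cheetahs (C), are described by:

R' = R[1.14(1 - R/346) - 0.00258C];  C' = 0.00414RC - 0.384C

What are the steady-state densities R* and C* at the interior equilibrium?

From dC/dt = 0 with C > 0: 0.00414R* = 0.384, so R* = 92.8.
Substitute into dR/dt = 0: 1.14(1 - 92.8/346) = 0.00258C*.
The bracket is 0.732, giving C* = 0.834/0.00258 = 323.

R* ≈ 92.8, C* ≈ 323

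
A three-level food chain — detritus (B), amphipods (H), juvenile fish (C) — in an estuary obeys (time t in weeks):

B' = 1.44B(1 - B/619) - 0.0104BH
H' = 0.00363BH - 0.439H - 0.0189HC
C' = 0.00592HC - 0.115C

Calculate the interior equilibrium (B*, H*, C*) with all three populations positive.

From dC/dt = 0: 0.00592H* = 0.115, so H* = 19.4.
From dB/dt = 0: 1.44(1 - B*/619) = 0.0104·19.4, giving B* = 619·(1 - 0.14) = 532.
From dH/dt = 0: 0.00363·532 - 0.439 = 0.0189C*, so C* = 1.49/0.0189 = 79.

B* ≈ 532, H* ≈ 19.4, C* ≈ 79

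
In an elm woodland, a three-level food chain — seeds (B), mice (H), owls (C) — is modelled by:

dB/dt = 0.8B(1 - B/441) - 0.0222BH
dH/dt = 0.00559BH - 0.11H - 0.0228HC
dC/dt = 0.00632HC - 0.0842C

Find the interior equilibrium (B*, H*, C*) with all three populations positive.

From dC/dt = 0: 0.00632H* = 0.0842, so H* = 13.3.
From dB/dt = 0: 0.8(1 - B*/441) = 0.0222·13.3, giving B* = 441·(1 - 0.37) = 278.
From dH/dt = 0: 0.00559·278 - 0.11 = 0.0228C*, so C* = 1.44/0.0228 = 63.3.

B* ≈ 278, H* ≈ 13.3, C* ≈ 63.3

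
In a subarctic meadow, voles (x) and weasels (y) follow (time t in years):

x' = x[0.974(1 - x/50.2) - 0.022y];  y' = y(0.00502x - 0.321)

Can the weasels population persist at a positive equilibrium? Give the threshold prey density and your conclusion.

The predator equation gives dy/dt > 0 only when x > 0.321/0.00502 = 63.9.
Without the predator, x → K = 50.2. Since 50.2 < 63.9, the predator cannot invade.

Threshold x = 63.9; K < 63.9, so no, the predator goes extinct.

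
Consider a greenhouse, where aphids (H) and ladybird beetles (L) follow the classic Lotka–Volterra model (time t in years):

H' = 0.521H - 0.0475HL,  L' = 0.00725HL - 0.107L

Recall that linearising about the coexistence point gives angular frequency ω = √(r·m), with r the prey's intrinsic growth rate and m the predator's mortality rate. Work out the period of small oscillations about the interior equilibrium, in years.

Here r = 0.521 and m = 0.107, so r·m = 0.0557.
ω = √0.0557 = 0.236 per year, hence T = 2π/ω ≈ 26.6 years.

T ≈ 26.6 years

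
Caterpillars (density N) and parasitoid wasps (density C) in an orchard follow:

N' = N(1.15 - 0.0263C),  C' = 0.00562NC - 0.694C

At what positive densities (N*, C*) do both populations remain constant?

Set dC/dt = 0 with C > 0: 0.00562N - 0.694 = 0, so N* = 0.694/0.00562 = 123.
Set dN/dt = 0 with N > 0: 1.15 - 0.0263C = 0, so C* = 1.15/0.0263 = 43.7.

N* ≈ 123, C* ≈ 43.7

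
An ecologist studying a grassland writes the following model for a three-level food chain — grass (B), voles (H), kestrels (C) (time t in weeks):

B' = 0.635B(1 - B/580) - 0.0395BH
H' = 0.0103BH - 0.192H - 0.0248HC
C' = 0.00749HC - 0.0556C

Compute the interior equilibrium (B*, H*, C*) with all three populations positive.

From dC/dt = 0: 0.00749H* = 0.0556, so H* = 7.42.
From dB/dt = 0: 0.635(1 - B*/580) = 0.0395·7.42, giving B* = 580·(1 - 0.462) = 312.
From dH/dt = 0: 0.0103·312 - 0.192 = 0.0248C*, so C* = 3.02/0.0248 = 122.

B* ≈ 312, H* ≈ 7.42, C* ≈ 122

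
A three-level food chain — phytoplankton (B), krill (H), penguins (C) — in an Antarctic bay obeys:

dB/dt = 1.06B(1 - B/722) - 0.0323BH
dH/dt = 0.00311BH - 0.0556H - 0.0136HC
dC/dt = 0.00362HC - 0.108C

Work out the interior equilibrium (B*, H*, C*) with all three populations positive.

B* ≈ 65.6, H* ≈ 29.8, C* ≈ 10.9

From dC/dt = 0: 0.00362H* = 0.108, so H* = 29.8.
From dB/dt = 0: 1.06(1 - B*/722) = 0.0323·29.8, giving B* = 722·(1 - 0.909) = 65.6.
From dH/dt = 0: 0.00311·65.6 - 0.0556 = 0.0136C*, so C* = 0.149/0.0136 = 10.9.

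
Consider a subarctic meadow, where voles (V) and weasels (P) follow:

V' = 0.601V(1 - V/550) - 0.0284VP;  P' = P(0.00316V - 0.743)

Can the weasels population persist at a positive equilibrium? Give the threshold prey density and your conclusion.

Threshold V = 235; K > 235, so yes, the predator persists.

The predator equation gives dP/dt > 0 only when V > 0.743/0.00316 = 235.
Without the predator, V → K = 550. Since 550 > 235, the predator can invade and persist.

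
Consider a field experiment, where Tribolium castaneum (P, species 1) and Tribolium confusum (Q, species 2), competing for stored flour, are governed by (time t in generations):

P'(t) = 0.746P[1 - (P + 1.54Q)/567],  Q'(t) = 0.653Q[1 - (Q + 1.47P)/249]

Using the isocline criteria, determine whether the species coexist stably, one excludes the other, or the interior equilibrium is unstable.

species 1 excludes species 2

Compare the nullcline intercepts: K1/α12 = 567/1.54 = 368 > K2 = 249; K2/α21 = 249/1.47 = 169 < K1 = 567.
Since the inequalities point opposite ways, species 1 can invade but species 2 cannot.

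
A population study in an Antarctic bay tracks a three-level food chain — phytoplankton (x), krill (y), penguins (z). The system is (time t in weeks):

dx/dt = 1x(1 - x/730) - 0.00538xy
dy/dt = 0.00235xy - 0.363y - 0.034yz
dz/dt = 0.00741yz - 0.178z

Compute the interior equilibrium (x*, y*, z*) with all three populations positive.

From dz/dt = 0: 0.00741y* = 0.178, so y* = 24.
From dx/dt = 0: 1(1 - x*/730) = 0.00538·24, giving x* = 730·(1 - 0.129) = 636.
From dy/dt = 0: 0.00235·636 - 0.363 = 0.034z*, so z* = 1.13/0.034 = 33.3.

x* ≈ 636, y* ≈ 24, z* ≈ 33.3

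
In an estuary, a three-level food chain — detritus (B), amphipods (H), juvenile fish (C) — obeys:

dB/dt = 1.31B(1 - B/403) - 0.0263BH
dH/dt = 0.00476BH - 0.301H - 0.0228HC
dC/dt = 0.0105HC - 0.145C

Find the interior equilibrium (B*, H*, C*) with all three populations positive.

From dC/dt = 0: 0.0105H* = 0.145, so H* = 13.8.
From dB/dt = 0: 1.31(1 - B*/403) = 0.0263·13.8, giving B* = 403·(1 - 0.277) = 291.
From dH/dt = 0: 0.00476·291 - 0.301 = 0.0228C*, so C* = 1.09/0.0228 = 47.6.

B* ≈ 291, H* ≈ 13.8, C* ≈ 47.6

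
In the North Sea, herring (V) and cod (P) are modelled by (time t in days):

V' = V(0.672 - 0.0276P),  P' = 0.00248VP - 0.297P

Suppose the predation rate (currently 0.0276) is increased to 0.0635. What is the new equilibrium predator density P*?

P* ≈ 10.6

At the interior fixed point, setting dV/dt = 0 with V > 0 fixes P* = (prey growth rate)/(VP coefficient) — independent of the other coefficients.
With the change, P* = 0.672/0.0635 = 10.6; it falls from 24.3.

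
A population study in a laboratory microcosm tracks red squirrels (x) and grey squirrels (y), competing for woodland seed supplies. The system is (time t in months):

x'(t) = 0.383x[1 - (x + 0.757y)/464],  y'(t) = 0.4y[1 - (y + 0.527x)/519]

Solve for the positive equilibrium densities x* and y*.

x* ≈ 118, y* ≈ 457

Setting both brackets to zero gives the nullclines x + 0.757y = 464 and 0.527x + y = 519.
Substituting y = 519 - 0.527x into the first: x(1 - 0.757·0.527) = 464 - 0.757·519.
So x* = 71.1/0.601 = 118, and then y* = 519 - 0.527·118 = 457.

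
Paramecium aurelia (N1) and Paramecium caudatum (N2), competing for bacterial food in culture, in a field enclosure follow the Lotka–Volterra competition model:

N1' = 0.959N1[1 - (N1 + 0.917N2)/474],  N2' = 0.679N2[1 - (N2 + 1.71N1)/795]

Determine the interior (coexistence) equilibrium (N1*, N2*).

N1* ≈ 449, N2* ≈ 27.4

Setting both brackets to zero gives the nullclines N1 + 0.917N2 = 474 and 1.71N1 + N2 = 795.
Substituting N2 = 795 - 1.71N1 into the first: N1(1 - 0.917·1.71) = 474 - 0.917·795.
So N1* = -255/-0.568 = 449, and then N2* = 795 - 1.71·449 = 27.4.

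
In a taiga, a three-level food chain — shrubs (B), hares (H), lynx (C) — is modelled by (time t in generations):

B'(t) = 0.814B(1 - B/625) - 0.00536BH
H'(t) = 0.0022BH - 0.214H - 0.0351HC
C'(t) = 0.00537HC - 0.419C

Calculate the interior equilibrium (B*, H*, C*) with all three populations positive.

From dC/dt = 0: 0.00537H* = 0.419, so H* = 78.
From dB/dt = 0: 0.814(1 - B*/625) = 0.00536·78, giving B* = 625·(1 - 0.514) = 304.
From dH/dt = 0: 0.0022·304 - 0.214 = 0.0351C*, so C* = 0.455/0.0351 = 13.

B* ≈ 304, H* ≈ 78, C* ≈ 13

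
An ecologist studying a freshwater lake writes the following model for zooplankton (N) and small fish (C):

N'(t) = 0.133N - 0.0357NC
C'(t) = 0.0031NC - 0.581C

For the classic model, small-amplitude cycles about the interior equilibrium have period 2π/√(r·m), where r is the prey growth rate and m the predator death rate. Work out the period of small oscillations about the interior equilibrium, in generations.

T ≈ 22.6 generations

Here r = 0.133 and m = 0.581, so r·m = 0.0773.
ω = √0.0773 = 0.278 per generation, hence T = 2π/ω ≈ 22.6 generations.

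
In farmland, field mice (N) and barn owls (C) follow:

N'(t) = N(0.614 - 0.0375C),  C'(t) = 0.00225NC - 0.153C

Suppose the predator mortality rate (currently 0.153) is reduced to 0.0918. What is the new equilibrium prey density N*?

N* ≈ 40.8

At the interior fixed point, setting dC/dt = 0 with C > 0 fixes N* = (predator death rate)/(NC coefficient) — independent of the other coefficients.
With the change, N* = 0.0918/0.00225 = 40.8; it falls from 68.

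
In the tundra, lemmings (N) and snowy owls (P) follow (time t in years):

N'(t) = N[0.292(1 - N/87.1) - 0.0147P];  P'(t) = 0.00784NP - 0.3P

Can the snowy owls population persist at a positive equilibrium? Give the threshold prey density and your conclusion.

Threshold N = 38.3; K > 38.3, so yes, the predator persists.

The predator equation gives dP/dt > 0 only when N > 0.3/0.00784 = 38.3.
Without the predator, N → K = 87.1. Since 87.1 > 38.3, the predator can invade and persist.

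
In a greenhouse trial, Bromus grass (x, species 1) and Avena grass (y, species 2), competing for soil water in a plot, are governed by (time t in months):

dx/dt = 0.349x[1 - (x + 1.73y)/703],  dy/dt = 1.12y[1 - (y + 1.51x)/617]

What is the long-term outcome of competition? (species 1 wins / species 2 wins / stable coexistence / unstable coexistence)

Compare the nullcline intercepts: K1/α12 = 703/1.73 = 406 < K2 = 617; K2/α21 = 617/1.51 = 409 < K1 = 703.
Since both are reversed, neither can invade when rare; the interior point is a saddle.

unstable coexistence (outcome depends on initial conditions)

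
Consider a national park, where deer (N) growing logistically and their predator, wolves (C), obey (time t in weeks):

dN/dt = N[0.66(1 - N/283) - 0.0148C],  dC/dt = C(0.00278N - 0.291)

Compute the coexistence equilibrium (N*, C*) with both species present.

N* ≈ 105, C* ≈ 28.1

From dC/dt = 0 with C > 0: 0.00278N* = 0.291, so N* = 105.
Substitute into dN/dt = 0: 0.66(1 - 105/283) = 0.0148C*.
The bracket is 0.63, giving C* = 0.416/0.0148 = 28.1.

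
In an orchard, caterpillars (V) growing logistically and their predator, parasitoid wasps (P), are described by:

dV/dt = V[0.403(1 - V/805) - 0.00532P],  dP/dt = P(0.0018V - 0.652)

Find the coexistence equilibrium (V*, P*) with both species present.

From dP/dt = 0 with P > 0: 0.0018V* = 0.652, so V* = 362.
Substitute into dV/dt = 0: 0.403(1 - 362/805) = 0.00532P*.
The bracket is 0.55, giving P* = 0.222/0.00532 = 41.7.

V* ≈ 362, P* ≈ 41.7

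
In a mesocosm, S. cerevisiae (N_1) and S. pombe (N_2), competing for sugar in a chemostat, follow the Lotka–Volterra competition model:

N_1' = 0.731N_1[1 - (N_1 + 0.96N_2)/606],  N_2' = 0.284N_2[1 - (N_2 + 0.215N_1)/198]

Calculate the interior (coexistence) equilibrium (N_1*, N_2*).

N_1* ≈ 524, N_2* ≈ 85.3

Setting both brackets to zero gives the nullclines N_1 + 0.96N_2 = 606 and 0.215N_1 + N_2 = 198.
Substituting N_2 = 198 - 0.215N_1 into the first: N_1(1 - 0.96·0.215) = 606 - 0.96·198.
So N_1* = 416/0.794 = 524, and then N_2* = 198 - 0.215·524 = 85.3.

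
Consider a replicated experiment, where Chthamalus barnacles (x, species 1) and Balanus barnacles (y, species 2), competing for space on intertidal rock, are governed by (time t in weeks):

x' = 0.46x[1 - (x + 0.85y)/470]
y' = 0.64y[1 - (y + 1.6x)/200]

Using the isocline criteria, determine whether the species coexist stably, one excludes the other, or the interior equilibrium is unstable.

species 1 excludes species 2

Compare the nullcline intercepts: K1/α12 = 470/0.85 = 553 > K2 = 200; K2/α21 = 200/1.6 = 125 < K1 = 470.
Since the inequalities point opposite ways, species 1 can invade but species 2 cannot.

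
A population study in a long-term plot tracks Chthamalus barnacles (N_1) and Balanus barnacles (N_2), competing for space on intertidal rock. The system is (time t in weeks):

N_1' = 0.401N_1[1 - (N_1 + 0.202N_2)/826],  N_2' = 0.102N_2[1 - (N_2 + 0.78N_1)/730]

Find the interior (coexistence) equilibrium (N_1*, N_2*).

N_1* ≈ 805, N_2* ≈ 102

Setting both brackets to zero gives the nullclines N_1 + 0.202N_2 = 826 and 0.78N_1 + N_2 = 730.
Substituting N_2 = 730 - 0.78N_1 into the first: N_1(1 - 0.202·0.78) = 826 - 0.202·730.
So N_1* = 679/0.842 = 805, and then N_2* = 730 - 0.78·805 = 102.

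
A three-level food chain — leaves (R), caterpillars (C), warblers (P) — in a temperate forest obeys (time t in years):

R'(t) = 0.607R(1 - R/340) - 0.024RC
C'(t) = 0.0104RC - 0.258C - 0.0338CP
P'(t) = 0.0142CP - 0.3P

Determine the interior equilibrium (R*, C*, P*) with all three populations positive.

From dP/dt = 0: 0.0142C* = 0.3, so C* = 21.1.
From dR/dt = 0: 0.607(1 - R*/340) = 0.024·21.1, giving R* = 340·(1 - 0.835) = 56.
From dC/dt = 0: 0.0104·56 - 0.258 = 0.0338P*, so P* = 0.324/0.0338 = 9.59.

R* ≈ 56, C* ≈ 21.1, P* ≈ 9.59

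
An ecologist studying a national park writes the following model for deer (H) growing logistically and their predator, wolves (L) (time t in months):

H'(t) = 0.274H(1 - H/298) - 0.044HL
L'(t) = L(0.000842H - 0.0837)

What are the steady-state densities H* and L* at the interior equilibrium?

H* ≈ 99.4, L* ≈ 4.15

From dL/dt = 0 with L > 0: 0.000842H* = 0.0837, so H* = 99.4.
Substitute into dH/dt = 0: 0.274(1 - 99.4/298) = 0.044L*.
The bracket is 0.666, giving L* = 0.183/0.044 = 4.15.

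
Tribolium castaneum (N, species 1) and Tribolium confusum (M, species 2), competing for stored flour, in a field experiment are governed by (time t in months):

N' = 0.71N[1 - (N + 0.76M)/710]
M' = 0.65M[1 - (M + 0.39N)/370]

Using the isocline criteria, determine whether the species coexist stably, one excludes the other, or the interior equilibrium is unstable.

Compare the nullcline intercepts: K1/α12 = 710/0.76 = 934 > K2 = 370; K2/α21 = 370/0.39 = 949 > K1 = 710.
Since both inequalities hold, each species can invade when rare, so the interior equilibrium is stable.

stable coexistence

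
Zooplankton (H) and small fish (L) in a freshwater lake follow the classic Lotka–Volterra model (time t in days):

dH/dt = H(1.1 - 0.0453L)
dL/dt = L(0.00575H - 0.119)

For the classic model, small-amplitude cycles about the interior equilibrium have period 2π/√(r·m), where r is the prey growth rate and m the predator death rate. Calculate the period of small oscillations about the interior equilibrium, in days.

Here r = 1.1 and m = 0.119, so r·m = 0.131.
ω = √0.131 = 0.362 per day, hence T = 2π/ω ≈ 17.4 days.

T ≈ 17.4 days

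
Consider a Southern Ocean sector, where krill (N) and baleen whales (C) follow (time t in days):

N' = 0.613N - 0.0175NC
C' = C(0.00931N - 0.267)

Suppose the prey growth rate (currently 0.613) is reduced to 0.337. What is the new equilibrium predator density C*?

At the interior fixed point, setting dN/dt = 0 with N > 0 fixes C* = (prey growth rate)/(NC coefficient) — independent of the other coefficients.
With the change, C* = 0.337/0.0175 = 19.3; it falls from 35.

C* ≈ 19.3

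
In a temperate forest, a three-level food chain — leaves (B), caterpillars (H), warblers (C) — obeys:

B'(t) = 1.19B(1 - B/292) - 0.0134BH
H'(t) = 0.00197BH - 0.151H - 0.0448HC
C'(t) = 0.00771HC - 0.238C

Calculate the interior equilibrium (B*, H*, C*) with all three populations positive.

B* ≈ 191, H* ≈ 30.9, C* ≈ 5.01

From dC/dt = 0: 0.00771H* = 0.238, so H* = 30.9.
From dB/dt = 0: 1.19(1 - B*/292) = 0.0134·30.9, giving B* = 292·(1 - 0.348) = 191.
From dH/dt = 0: 0.00197·191 - 0.151 = 0.0448C*, so C* = 0.224/0.0448 = 5.01.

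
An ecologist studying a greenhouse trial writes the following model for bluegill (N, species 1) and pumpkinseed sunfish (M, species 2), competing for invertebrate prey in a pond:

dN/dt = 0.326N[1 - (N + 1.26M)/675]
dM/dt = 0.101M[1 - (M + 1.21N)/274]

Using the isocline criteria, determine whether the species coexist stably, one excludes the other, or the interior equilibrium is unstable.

species 1 excludes species 2

Compare the nullcline intercepts: K1/α12 = 675/1.26 = 536 > K2 = 274; K2/α21 = 274/1.21 = 226 < K1 = 675.
Since the inequalities point opposite ways, species 1 can invade but species 2 cannot.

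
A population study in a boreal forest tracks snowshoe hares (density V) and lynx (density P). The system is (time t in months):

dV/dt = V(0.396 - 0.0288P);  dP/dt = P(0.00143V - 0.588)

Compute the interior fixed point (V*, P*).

Set dP/dt = 0 with P > 0: 0.00143V - 0.588 = 0, so V* = 0.588/0.00143 = 411.
Set dV/dt = 0 with V > 0: 0.396 - 0.0288P = 0, so P* = 0.396/0.0288 = 13.8.

V* ≈ 411, P* ≈ 13.8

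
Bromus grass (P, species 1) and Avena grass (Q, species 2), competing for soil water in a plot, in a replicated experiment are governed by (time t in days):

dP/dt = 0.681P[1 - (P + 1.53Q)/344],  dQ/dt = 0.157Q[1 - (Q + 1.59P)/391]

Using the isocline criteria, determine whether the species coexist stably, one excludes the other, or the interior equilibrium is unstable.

unstable coexistence (outcome depends on initial conditions)

Compare the nullcline intercepts: K1/α12 = 344/1.53 = 225 < K2 = 391; K2/α21 = 391/1.59 = 246 < K1 = 344.
Since both are reversed, neither can invade when rare; the interior point is a saddle.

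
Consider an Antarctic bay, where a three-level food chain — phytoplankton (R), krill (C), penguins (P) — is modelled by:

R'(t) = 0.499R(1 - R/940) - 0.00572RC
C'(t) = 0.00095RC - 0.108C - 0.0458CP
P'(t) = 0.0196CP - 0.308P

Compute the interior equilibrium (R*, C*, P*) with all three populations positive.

R* ≈ 771, C* ≈ 15.7, P* ≈ 13.6

From dP/dt = 0: 0.0196C* = 0.308, so C* = 15.7.
From dR/dt = 0: 0.499(1 - R*/940) = 0.00572·15.7, giving R* = 940·(1 - 0.18) = 771.
From dC/dt = 0: 0.00095·771 - 0.108 = 0.0458P*, so P* = 0.624/0.0458 = 13.6.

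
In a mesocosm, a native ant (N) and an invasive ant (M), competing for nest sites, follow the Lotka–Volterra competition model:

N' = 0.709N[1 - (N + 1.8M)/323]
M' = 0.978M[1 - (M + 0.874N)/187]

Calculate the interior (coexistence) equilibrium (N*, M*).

N* ≈ 23.7, M* ≈ 166

Setting both brackets to zero gives the nullclines N + 1.8M = 323 and 0.874N + M = 187.
Substituting M = 187 - 0.874N into the first: N(1 - 1.8·0.874) = 323 - 1.8·187.
So N* = -13.6/-0.573 = 23.7, and then M* = 187 - 0.874·23.7 = 166.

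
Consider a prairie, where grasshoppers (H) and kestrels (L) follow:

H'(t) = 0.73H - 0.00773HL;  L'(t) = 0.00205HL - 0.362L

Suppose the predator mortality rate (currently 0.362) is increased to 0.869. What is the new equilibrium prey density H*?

At the interior fixed point, setting dL/dt = 0 with L > 0 fixes H* = (predator death rate)/(HL coefficient) — independent of the other coefficients.
With the change, H* = 0.869/0.00205 = 424; it rises from 177.

H* ≈ 424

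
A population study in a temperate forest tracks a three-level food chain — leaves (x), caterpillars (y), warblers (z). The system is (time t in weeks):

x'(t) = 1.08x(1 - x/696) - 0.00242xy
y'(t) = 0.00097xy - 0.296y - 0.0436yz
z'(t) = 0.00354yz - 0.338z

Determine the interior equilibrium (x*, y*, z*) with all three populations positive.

From dz/dt = 0: 0.00354y* = 0.338, so y* = 95.5.
From dx/dt = 0: 1.08(1 - x*/696) = 0.00242·95.5, giving x* = 696·(1 - 0.214) = 547.
From dy/dt = 0: 0.00097·547 - 0.296 = 0.0436z*, so z* = 0.235/0.0436 = 5.38.

x* ≈ 547, y* ≈ 95.5, z* ≈ 5.38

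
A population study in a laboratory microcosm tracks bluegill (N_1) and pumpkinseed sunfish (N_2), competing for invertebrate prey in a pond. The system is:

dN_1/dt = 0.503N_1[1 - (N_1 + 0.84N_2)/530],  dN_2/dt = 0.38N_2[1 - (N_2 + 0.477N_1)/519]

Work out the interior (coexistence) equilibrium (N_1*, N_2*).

Setting both brackets to zero gives the nullclines N_1 + 0.84N_2 = 530 and 0.477N_1 + N_2 = 519.
Substituting N_2 = 519 - 0.477N_1 into the first: N_1(1 - 0.84·0.477) = 530 - 0.84·519.
So N_1* = 94/0.599 = 157, and then N_2* = 519 - 0.477·157 = 444.

N_1* ≈ 157, N_2* ≈ 444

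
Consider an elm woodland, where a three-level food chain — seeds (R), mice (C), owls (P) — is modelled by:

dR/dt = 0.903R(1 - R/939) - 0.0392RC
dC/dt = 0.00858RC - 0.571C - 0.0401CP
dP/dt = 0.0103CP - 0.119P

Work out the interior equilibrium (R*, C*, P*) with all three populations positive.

From dP/dt = 0: 0.0103C* = 0.119, so C* = 11.6.
From dR/dt = 0: 0.903(1 - R*/939) = 0.0392·11.6, giving R* = 939·(1 - 0.502) = 468.
From dC/dt = 0: 0.00858·468 - 0.571 = 0.0401P*, so P* = 3.44/0.0401 = 85.9.

R* ≈ 468, C* ≈ 11.6, P* ≈ 85.9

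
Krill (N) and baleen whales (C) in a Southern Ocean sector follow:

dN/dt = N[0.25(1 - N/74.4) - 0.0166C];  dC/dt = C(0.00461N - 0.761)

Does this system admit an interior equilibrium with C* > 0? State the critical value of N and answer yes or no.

Threshold N = 165; K < 165, so no, the predator goes extinct.

The predator equation gives dC/dt > 0 only when N > 0.761/0.00461 = 165.
Without the predator, N → K = 74.4. Since 74.4 < 165, the predator cannot invade.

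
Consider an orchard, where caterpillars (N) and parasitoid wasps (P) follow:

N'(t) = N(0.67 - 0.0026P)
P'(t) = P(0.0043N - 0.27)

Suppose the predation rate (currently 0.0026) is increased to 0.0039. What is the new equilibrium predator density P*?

At the interior fixed point, setting dN/dt = 0 with N > 0 fixes P* = (prey growth rate)/(NP coefficient) — independent of the other coefficients.
With the change, P* = 0.67/0.0039 = 172; it falls from 258.

P* ≈ 172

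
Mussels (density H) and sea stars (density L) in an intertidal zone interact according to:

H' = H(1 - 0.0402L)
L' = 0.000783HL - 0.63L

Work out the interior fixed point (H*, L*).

H* ≈ 805, L* ≈ 24.9

Set dL/dt = 0 with L > 0: 0.000783H - 0.63 = 0, so H* = 0.63/0.000783 = 805.
Set dH/dt = 0 with H > 0: 1 - 0.0402L = 0, so L* = 1/0.0402 = 24.9.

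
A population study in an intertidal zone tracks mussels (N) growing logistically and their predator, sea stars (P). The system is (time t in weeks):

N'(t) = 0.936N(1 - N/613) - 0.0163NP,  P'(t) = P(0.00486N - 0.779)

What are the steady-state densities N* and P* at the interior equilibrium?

From dP/dt = 0 with P > 0: 0.00486N* = 0.779, so N* = 160.
Substitute into dN/dt = 0: 0.936(1 - 160/613) = 0.0163P*.
The bracket is 0.739, giving P* = 0.691/0.0163 = 42.4.

N* ≈ 160, P* ≈ 42.4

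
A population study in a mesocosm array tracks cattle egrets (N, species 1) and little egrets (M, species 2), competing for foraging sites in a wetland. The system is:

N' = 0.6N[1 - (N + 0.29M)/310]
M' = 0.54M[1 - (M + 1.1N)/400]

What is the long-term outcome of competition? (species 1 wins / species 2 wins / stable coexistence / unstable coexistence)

Compare the nullcline intercepts: K1/α12 = 310/0.29 = 1070 > K2 = 400; K2/α21 = 400/1.1 = 364 > K1 = 310.
Since both inequalities hold, each species can invade when rare, so the interior equilibrium is stable.

stable coexistence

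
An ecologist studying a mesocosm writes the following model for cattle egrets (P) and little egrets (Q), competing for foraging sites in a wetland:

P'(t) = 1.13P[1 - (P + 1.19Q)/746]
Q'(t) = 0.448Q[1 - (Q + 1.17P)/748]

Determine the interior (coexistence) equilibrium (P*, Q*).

Setting both brackets to zero gives the nullclines P + 1.19Q = 746 and 1.17P + Q = 748.
Substituting Q = 748 - 1.17P into the first: P(1 - 1.19·1.17) = 746 - 1.19·748.
So P* = -144/-0.392 = 367, and then Q* = 748 - 1.17·367 = 318.

P* ≈ 367, Q* ≈ 318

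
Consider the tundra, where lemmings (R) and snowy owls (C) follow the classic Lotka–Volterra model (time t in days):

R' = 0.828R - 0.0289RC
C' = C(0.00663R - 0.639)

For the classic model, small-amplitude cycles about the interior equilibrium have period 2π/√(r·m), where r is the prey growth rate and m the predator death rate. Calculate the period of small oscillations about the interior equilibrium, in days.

Here r = 0.828 and m = 0.639, so r·m = 0.529.
ω = √0.529 = 0.727 per day, hence T = 2π/ω ≈ 8.64 days.

T ≈ 8.64 days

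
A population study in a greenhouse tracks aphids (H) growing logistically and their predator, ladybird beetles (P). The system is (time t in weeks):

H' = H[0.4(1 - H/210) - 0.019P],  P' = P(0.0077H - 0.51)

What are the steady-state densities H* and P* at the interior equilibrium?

From dP/dt = 0 with P > 0: 0.0077H* = 0.51, so H* = 66.2.
Substitute into dH/dt = 0: 0.4(1 - 66.2/210) = 0.019P*.
The bracket is 0.685, giving P* = 0.274/0.019 = 14.4.

H* ≈ 66.2, P* ≈ 14.4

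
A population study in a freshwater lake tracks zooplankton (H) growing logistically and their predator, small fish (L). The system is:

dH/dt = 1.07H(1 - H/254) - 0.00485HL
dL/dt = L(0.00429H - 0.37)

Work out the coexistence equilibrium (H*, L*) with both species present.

From dL/dt = 0 with L > 0: 0.00429H* = 0.37, so H* = 86.2.
Substitute into dH/dt = 0: 1.07(1 - 86.2/254) = 0.00485L*.
The bracket is 0.66, giving L* = 0.707/0.00485 = 146.

H* ≈ 86.2, L* ≈ 146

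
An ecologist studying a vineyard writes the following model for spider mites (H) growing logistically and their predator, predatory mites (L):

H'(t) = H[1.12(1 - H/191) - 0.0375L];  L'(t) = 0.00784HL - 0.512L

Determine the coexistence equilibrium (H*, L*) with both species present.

From dL/dt = 0 with L > 0: 0.00784H* = 0.512, so H* = 65.3.
Substitute into dH/dt = 0: 1.12(1 - 65.3/191) = 0.0375L*.
The bracket is 0.658, giving L* = 0.737/0.0375 = 19.7.

H* ≈ 65.3, L* ≈ 19.7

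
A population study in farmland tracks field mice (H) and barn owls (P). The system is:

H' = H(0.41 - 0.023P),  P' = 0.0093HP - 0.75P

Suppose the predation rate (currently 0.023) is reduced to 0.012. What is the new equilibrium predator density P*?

P* ≈ 34.2

At the interior fixed point, setting dH/dt = 0 with H > 0 fixes P* = (prey growth rate)/(HP coefficient) — independent of the other coefficients.
With the change, P* = 0.41/0.012 = 34.2; it rises from 17.8.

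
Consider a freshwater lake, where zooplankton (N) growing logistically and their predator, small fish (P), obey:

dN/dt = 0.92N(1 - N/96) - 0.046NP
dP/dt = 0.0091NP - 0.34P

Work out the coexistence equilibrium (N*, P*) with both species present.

From dP/dt = 0 with P > 0: 0.0091N* = 0.34, so N* = 37.4.
Substitute into dN/dt = 0: 0.92(1 - 37.4/96) = 0.046P*.
The bracket is 0.611, giving P* = 0.562/0.046 = 12.2.

N* ≈ 37.4, P* ≈ 12.2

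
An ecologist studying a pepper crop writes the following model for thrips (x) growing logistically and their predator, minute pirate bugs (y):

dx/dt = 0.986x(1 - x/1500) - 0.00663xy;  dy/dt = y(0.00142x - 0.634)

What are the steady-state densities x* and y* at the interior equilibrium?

From dy/dt = 0 with y > 0: 0.00142x* = 0.634, so x* = 446.
Substitute into dx/dt = 0: 0.986(1 - 446/1500) = 0.00663y*.
The bracket is 0.702, giving y* = 0.693/0.00663 = 104.

x* ≈ 446, y* ≈ 104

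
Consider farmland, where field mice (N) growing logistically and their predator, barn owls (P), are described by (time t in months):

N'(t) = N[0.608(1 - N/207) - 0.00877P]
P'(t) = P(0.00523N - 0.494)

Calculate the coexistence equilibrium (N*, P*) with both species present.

From dP/dt = 0 with P > 0: 0.00523N* = 0.494, so N* = 94.5.
Substitute into dN/dt = 0: 0.608(1 - 94.5/207) = 0.00877P*.
The bracket is 0.544, giving P* = 0.331/0.00877 = 37.7.

N* ≈ 94.5, P* ≈ 37.7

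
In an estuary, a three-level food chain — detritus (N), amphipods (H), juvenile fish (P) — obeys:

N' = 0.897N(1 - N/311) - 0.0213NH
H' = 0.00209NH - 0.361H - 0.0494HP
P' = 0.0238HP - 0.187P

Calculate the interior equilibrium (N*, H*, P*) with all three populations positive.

N* ≈ 253, H* ≈ 7.86, P* ≈ 3.4

From dP/dt = 0: 0.0238H* = 0.187, so H* = 7.86.
From dN/dt = 0: 0.897(1 - N*/311) = 0.0213·7.86, giving N* = 311·(1 - 0.187) = 253.
From dH/dt = 0: 0.00209·253 - 0.361 = 0.0494P*, so P* = 0.168/0.0494 = 3.4.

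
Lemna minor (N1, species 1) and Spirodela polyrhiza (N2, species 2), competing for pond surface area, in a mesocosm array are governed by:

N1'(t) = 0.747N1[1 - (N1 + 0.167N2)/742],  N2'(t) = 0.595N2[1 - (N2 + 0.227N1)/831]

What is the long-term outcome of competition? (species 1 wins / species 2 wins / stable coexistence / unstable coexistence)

Compare the nullcline intercepts: K1/α12 = 742/0.167 = 4440 > K2 = 831; K2/α21 = 831/0.227 = 3660 > K1 = 742.
Since both inequalities hold, each species can invade when rare, so the interior equilibrium is stable.

stable coexistence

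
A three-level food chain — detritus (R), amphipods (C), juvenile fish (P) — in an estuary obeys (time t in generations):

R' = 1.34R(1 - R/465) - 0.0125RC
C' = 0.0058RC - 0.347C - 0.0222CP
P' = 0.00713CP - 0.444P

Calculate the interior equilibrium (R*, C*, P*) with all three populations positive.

R* ≈ 195, C* ≈ 62.3, P* ≈ 35.3

From dP/dt = 0: 0.00713C* = 0.444, so C* = 62.3.
From dR/dt = 0: 1.34(1 - R*/465) = 0.0125·62.3, giving R* = 465·(1 - 0.581) = 195.
From dC/dt = 0: 0.0058·195 - 0.347 = 0.0222P*, so P* = 0.783/0.0222 = 35.3.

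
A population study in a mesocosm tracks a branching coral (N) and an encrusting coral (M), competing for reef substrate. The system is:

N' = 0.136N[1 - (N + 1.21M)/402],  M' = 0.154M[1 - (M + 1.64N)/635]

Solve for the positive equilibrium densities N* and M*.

N* ≈ 372, M* ≈ 24.7

Setting both brackets to zero gives the nullclines N + 1.21M = 402 and 1.64N + M = 635.
Substituting M = 635 - 1.64N into the first: N(1 - 1.21·1.64) = 402 - 1.21·635.
So N* = -366/-0.984 = 372, and then M* = 635 - 1.64·372 = 24.7.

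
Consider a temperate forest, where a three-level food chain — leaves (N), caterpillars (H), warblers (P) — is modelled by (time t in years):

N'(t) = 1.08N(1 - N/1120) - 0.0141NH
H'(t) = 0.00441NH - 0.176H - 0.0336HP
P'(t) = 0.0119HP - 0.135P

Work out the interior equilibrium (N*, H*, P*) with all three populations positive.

From dP/dt = 0: 0.0119H* = 0.135, so H* = 11.3.
From dN/dt = 0: 1.08(1 - N*/1120) = 0.0141·11.3, giving N* = 1120·(1 - 0.148) = 954.
From dH/dt = 0: 0.00441·954 - 0.176 = 0.0336P*, so P* = 4.03/0.0336 = 120.

N* ≈ 954, H* ≈ 11.3, P* ≈ 120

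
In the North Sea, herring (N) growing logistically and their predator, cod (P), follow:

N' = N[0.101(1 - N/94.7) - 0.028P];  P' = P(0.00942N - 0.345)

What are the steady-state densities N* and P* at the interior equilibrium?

From dP/dt = 0 with P > 0: 0.00942N* = 0.345, so N* = 36.6.
Substitute into dN/dt = 0: 0.101(1 - 36.6/94.7) = 0.028P*.
The bracket is 0.613, giving P* = 0.0619/0.028 = 2.21.

N* ≈ 36.6, P* ≈ 2.21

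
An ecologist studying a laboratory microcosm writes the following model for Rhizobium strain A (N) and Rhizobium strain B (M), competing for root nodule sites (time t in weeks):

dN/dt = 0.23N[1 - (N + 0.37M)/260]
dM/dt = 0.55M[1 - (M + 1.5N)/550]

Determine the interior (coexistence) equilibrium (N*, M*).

Setting both brackets to zero gives the nullclines N + 0.37M = 260 and 1.5N + M = 550.
Substituting M = 550 - 1.5N into the first: N(1 - 0.37·1.5) = 260 - 0.37·550.
So N* = 56.5/0.445 = 127, and then M* = 550 - 1.5·127 = 360.

N* ≈ 127, M* ≈ 360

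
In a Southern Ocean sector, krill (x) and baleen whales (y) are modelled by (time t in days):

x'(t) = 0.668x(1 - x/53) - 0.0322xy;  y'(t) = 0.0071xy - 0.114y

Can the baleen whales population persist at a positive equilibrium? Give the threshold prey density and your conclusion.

Threshold x = 16.1; K > 16.1, so yes, the predator persists.

The predator equation gives dy/dt > 0 only when x > 0.114/0.0071 = 16.1.
Without the predator, x → K = 53. Since 53 > 16.1, the predator can invade and persist.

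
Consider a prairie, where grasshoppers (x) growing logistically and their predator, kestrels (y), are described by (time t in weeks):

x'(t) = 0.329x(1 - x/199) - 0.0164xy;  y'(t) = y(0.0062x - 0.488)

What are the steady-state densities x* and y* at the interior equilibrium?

x* ≈ 78.7, y* ≈ 12.1

From dy/dt = 0 with y > 0: 0.0062x* = 0.488, so x* = 78.7.
Substitute into dx/dt = 0: 0.329(1 - 78.7/199) = 0.0164y*.
The bracket is 0.604, giving y* = 0.199/0.0164 = 12.1.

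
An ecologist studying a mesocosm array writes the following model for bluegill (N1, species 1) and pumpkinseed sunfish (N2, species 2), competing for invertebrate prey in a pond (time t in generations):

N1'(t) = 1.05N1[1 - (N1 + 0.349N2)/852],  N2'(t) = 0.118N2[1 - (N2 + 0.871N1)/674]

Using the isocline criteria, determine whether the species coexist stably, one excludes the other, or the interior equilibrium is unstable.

Compare the nullcline intercepts: K1/α12 = 852/0.349 = 2440 > K2 = 674; K2/α21 = 674/0.871 = 774 < K1 = 852.
Since the inequalities point opposite ways, species 1 can invade but species 2 cannot.

species 1 excludes species 2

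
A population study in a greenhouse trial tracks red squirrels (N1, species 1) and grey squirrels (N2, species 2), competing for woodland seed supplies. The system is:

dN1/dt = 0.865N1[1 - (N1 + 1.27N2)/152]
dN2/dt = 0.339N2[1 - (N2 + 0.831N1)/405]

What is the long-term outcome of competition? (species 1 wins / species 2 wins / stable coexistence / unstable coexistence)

Compare the nullcline intercepts: K1/α12 = 152/1.27 = 120 < K2 = 405; K2/α21 = 405/0.831 = 487 > K1 = 152.
Since the inequalities point opposite ways, species 2 can invade but species 1 cannot.

species 2 excludes species 1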